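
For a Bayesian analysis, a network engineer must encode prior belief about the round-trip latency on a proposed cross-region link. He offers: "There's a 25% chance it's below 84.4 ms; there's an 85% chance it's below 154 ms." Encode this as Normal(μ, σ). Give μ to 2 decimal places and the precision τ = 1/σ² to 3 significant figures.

The p-quantile of Normal(μ,σ) is μ + z_p·σ, with z_{0.25} = -0.6745 and z_{0.85} = 1.036.
Eliminate σ: μ = (z₂·x₁ − z₁·x₂)/(z₂ − z₁) = (1.036·84.4 − (-0.6745)·154)/1.711 = 111.84.
Then σ = (x₂ − x₁)/(z₂ − z₁) = (154 − 84.4)/1.711 = 40.68.
Precision τ = 1/σ² = 1/40.68² = 0.000604.

μ = 111.84, τ = 0.000604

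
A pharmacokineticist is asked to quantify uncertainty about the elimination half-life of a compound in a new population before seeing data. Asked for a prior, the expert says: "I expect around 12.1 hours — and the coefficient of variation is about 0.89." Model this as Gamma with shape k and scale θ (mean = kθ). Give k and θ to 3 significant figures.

k ≈ 1.26, θ ≈ 9.58

For Gamma(k, scale θ): mean = kθ, variance = kθ², so CV = 1/√k.
CV = 0.89, hence k = 1/CV² = 1.26.
Then θ = mean/k = 12.1/1.26 = 9.58.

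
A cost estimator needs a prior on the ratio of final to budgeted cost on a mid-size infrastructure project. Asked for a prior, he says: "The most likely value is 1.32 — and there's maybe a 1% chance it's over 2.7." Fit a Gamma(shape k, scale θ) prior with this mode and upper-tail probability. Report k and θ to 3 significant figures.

Gamma(k,θ) with k>1 has mode (k−1)θ, so θ = 1.32/(k−1).
Need P(X < 2.7) = 0.99 with θ tied to k this way. Start at k = 2, θ = 1.32: P(X<2.7) ≈ 0.606.
Too low — raise k to concentrate. Iterating converges to k ≈ 10.6.
Then θ = 1.32/(10.6−1) ≈ 0.138.

k ≈ 10.6, θ ≈ 0.138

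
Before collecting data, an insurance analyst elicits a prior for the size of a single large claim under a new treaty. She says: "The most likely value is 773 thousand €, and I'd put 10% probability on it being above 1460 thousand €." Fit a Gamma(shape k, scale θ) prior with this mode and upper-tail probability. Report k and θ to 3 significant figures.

Gamma(k,θ) with k>1 has mode (k−1)θ, so θ = 773/(k−1).
Need P(X < 1460) = 0.9 with θ tied to k this way. Start at k = 2, θ = 773: P(X<1460) ≈ 0.563.
Too low — raise k to concentrate. Iterating converges to k ≈ 5.73.
Then θ = 773/(5.73−1) ≈ 164.

k ≈ 5.73, θ ≈ 164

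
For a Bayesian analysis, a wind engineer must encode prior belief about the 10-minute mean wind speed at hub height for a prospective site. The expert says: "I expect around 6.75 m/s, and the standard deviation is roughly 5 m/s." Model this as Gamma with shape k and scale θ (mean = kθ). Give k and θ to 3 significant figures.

For Gamma(k, scale θ): mean = kθ, variance = kθ², so CV = 1/√k.
CV = SD/mean = 5/6.75 = 0.7407, hence k = 1/CV² = 1.82.
Then θ = mean/k = 6.75/1.82 = 3.7.

k ≈ 1.82, θ ≈ 3.7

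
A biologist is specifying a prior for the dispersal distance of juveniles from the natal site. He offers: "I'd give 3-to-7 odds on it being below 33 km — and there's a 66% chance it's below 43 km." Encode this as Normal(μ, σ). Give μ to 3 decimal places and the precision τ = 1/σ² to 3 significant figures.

μ = 38.597, τ = 0.00878

The p-quantile of Normal(μ,σ) is μ + z_p·σ, with z_{0.3} = -0.5244 and z_{0.66} = 0.4125.
Eliminate σ: μ = (z₂·x₁ − z₁·x₂)/(z₂ − z₁) = (0.4125·33 − (-0.5244)·43)/0.9369 = 38.597.
Then σ = (x₂ − x₁)/(z₂ − z₁) = (43 − 33)/0.9369 = 10.674.
Precision τ = 1/σ² = 1/10.67² = 0.00878.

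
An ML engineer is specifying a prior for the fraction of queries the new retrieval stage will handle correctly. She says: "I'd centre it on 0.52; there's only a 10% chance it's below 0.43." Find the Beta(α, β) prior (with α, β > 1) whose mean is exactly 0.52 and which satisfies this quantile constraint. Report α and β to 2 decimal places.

With mean 0.52 fixed, write α = 0.52s, β = 0.48s where s = α+β.
Need P(θ < 0.43) = 0.1 under Beta(0.52s, 0.48s). Normal approximation: (q−m)/√(m(1−m)/s) ≈ z_{0.1} = -1.28, so s ≈ 0.52·0.48·(-1.28)²/(0.43−0.52)² = 50.6.
At s = 50.6: P(θ<0.43) ≈ 0.100. Adjusting to match 0.1 gives s ≈ 50.47.
So α = 0.52·50.47 ≈ 26.25, β = 0.48·50.47 ≈ 24.23.

α ≈ 26.25, β ≈ 24.23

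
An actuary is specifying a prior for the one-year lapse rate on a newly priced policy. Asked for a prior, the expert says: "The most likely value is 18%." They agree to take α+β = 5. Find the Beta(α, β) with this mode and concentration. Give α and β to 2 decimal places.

α = 1.54, β = 3.46

For α,β > 1 the Beta mode is (α−1)/(α+β−2). With α+β = 5, the mode is (α−1)/3.
Set (α−1)/3 = 0.18 → α = 1 + 0.18·3 = 1.54.
β = 5 − α = 3.46.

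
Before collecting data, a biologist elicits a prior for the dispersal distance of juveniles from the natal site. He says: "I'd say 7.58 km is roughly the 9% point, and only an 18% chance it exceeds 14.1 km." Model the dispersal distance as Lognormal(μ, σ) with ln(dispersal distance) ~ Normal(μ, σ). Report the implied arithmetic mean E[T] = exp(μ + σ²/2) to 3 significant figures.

E[T] ≈ 11.4 km

If T ~ Lognormal(μ,σ) then ln T ~ Normal(μ,σ), so the p-quantile of ln T is μ + z_p·σ.
ln(7.58) = 2.026 and ln(14.1) = 2.646; z_{0.09} = -1.341, z_{0.82} = 0.9154.
σ = (2.646 − 2.026)/(0.9154 − (-1.341)) = 0.275.
μ = 2.026 − (-1.341)·0.275 = 2.394.
E[T] = exp(μ + σ²/2) = exp(2.394 + 0.0378) = 11.4 km.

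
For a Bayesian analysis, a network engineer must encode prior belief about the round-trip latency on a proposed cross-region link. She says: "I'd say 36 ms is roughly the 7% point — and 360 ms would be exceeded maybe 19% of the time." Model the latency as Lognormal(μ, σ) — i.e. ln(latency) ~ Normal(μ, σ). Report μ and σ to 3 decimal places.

μ ≈ 5.027, σ ≈ 0.978

If T ~ Lognormal(μ,σ) then ln T ~ Normal(μ,σ), so the p-quantile of ln T is μ + z_p·σ.
ln(36) = 3.584 and ln(360) = 5.886; z_{0.07} = -1.476, z_{0.81} = 0.8779.
σ = (5.886 − 3.584)/(0.8779 − (-1.476)) = 0.978.
μ = 3.584 − (-1.476)·0.978 = 5.027.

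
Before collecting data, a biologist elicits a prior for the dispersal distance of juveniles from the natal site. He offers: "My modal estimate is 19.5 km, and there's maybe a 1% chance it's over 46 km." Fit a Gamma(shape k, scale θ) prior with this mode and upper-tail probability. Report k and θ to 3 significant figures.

k ≈ 7.45, θ ≈ 3.02

Gamma(k,θ) with k>1 has mode (k−1)θ, so θ = 19.5/(k−1).
Need P(X < 46) = 0.99 with θ tied to k this way. Start at k = 2, θ = 19.5: P(X<46) ≈ 0.683.
Too low — raise k to concentrate. Iterating converges to k ≈ 7.45.
Then θ = 19.5/(7.45−1) ≈ 3.02.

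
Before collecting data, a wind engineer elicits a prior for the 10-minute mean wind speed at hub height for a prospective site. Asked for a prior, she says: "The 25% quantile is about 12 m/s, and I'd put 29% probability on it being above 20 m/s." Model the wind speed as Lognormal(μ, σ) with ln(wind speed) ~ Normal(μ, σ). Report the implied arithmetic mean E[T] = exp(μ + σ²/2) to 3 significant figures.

If T ~ Lognormal(μ,σ) then ln T ~ Normal(μ,σ), so the p-quantile of ln T is μ + z_p·σ.
ln(12) = 2.485 and ln(20) = 2.996; z_{0.25} = -0.6745, z_{0.71} = 0.5534.
σ = (2.996 − 2.485)/(0.5534 − (-0.6745)) = 0.416.
μ = 2.485 − (-0.6745)·0.416 = 2.766.
E[T] = exp(μ + σ²/2) = exp(2.766 + 0.0865) = 17.3 m/s.

E[T] ≈ 17.3 m/s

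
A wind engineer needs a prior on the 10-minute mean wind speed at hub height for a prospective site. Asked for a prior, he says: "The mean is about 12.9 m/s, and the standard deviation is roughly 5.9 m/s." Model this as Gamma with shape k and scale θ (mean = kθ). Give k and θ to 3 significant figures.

For Gamma(k, scale θ): mean = kθ, variance = kθ², so CV = 1/√k.
CV = SD/mean = 5.9/12.9 = 0.4574, hence k = 1/CV² = 4.78.
Then θ = mean/k = 12.9/4.78 = 2.7.

k ≈ 4.78, θ ≈ 2.7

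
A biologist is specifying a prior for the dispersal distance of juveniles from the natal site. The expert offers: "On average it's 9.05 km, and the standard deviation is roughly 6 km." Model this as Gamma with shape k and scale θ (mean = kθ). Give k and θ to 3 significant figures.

For Gamma(k, scale θ): mean = kθ, variance = kθ², so CV = 1/√k.
CV = SD/mean = 6/9.05 = 0.663, hence k = 1/CV² = 2.28.
Then θ = mean/k = 9.05/2.28 = 3.98.

k ≈ 2.28, θ ≈ 3.98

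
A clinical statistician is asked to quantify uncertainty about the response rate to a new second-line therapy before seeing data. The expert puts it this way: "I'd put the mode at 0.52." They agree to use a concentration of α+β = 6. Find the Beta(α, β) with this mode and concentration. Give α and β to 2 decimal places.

α = 3.08, β = 2.92

For α,β > 1 the Beta mode is (α−1)/(α+β−2). With α+β = 6, the mode is (α−1)/4.
Set (α−1)/4 = 0.52 → α = 1 + 0.52·4 = 3.08.
β = 6 − α = 2.92.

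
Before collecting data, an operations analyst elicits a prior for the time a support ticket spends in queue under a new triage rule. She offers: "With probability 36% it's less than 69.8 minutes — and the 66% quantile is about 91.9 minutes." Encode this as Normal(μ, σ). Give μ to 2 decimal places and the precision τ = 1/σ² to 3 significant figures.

The p-quantile of Normal(μ,σ) is μ + z_p·σ, with z_{0.36} = -0.3585 and z_{0.66} = 0.4125.
Eliminate σ: μ = (z₂·x₁ − z₁·x₂)/(z₂ − z₁) = (0.4125·69.8 − (-0.3585)·91.9)/0.7709 = 80.08.
Then σ = (x₂ − x₁)/(z₂ − z₁) = (91.9 − 69.8)/0.7709 = 28.67.
Precision τ = 1/σ² = 1/28.67² = 0.00122.

μ = 80.08, τ = 0.00122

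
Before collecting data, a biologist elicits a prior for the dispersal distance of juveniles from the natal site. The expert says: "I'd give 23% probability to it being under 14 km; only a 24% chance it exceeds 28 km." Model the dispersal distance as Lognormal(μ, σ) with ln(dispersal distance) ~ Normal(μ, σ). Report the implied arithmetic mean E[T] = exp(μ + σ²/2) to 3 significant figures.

E[T] ≈ 22.4 km

If T ~ Lognormal(μ,σ) then ln T ~ Normal(μ,σ), so the p-quantile of ln T is μ + z_p·σ.
ln(14) = 2.639 and ln(28) = 3.332; z_{0.23} = -0.7388, z_{0.76} = 0.7063.
σ = (3.332 − 2.639)/(0.7063 − (-0.7388)) = 0.480.
μ = 2.639 − (-0.7388)·0.480 = 2.993.
E[T] = exp(μ + σ²/2) = exp(2.993 + 0.1150) = 22.4 km.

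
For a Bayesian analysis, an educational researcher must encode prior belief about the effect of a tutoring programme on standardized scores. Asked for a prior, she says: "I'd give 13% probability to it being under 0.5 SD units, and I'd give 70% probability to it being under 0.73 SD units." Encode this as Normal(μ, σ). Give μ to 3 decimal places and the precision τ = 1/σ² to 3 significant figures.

For Normal(μ,σ), the p-quantile is μ + z_p·σ. Here z_{0.13} = -1.126, z_{0.7} = 0.5244.
So 0.5 = μ − 1.126σ and 0.73 = μ + 0.5244σ.
Subtracting: σ = (0.73 − 0.5)/(0.5244 − (-1.126)) = 0.139.
Then μ = 0.5 − (-1.126)·0.139 = 0.657.
Precision τ = 1/σ² = 1/0.1393² = 51.5.

μ = 0.657, τ = 51.5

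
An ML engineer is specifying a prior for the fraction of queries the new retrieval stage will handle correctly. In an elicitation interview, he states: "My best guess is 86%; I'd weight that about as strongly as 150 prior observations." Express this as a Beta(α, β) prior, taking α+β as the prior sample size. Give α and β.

Under the effective-sample-size interpretation, Beta(α, β) has prior mean α/(α+β) and prior sample size α+β.
So α+β = 150 and α/(α+β) = 0.86, giving α = 0.86·150 = 129 and β = 150 − 129 = 21.

α = 129, β = 21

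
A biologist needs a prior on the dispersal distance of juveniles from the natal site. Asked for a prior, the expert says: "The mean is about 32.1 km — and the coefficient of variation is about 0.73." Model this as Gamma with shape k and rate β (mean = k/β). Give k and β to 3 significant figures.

k ≈ 1.88, β ≈ 0.0585

For Gamma(k, rate β): mean = k/β, variance = k/β², so CV = 1/√k.
CV = 0.73, hence k = 1/CV² = 1.88.
Then β = k/mean = 1.88/32.1 = 0.0585.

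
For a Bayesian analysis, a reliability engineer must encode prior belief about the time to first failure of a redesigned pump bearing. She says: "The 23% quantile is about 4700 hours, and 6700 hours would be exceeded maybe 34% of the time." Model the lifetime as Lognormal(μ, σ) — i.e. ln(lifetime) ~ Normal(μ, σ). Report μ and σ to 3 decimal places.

If T ~ Lognormal(μ,σ) then ln T ~ Normal(μ,σ), so the p-quantile of ln T is μ + z_p·σ.
ln(4700) = 8.455 and ln(6700) = 8.81; z_{0.23} = -0.7388, z_{0.66} = 0.4125.
σ = (8.81 − 8.455)/(0.4125 − (-0.7388)) = 0.308.
μ = 8.455 − (-0.7388)·0.308 = 8.683.

μ ≈ 8.683, σ ≈ 0.308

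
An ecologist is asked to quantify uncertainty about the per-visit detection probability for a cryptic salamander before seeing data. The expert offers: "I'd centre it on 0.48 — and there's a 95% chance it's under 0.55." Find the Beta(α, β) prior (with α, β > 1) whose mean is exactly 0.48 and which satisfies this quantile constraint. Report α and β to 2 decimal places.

With mean 0.48 fixed, write α = 0.48s, β = 0.52s where s = α+β.
Need P(θ < 0.55) = 0.95 under Beta(0.48s, 0.52s). Normal approximation: (q−m)/√(m(1−m)/s) ≈ z_{0.95} = 1.64, so s ≈ 0.48·0.52·(1.64)²/(0.55−0.48)² = 137.8.
At s = 137.8: P(θ<0.55) ≈ 0.950. Adjusting to match 0.95 gives s ≈ 137.61.
So α = 0.48·137.61 ≈ 66.05, β = 0.52·137.61 ≈ 71.56.

α ≈ 66.05, β ≈ 71.56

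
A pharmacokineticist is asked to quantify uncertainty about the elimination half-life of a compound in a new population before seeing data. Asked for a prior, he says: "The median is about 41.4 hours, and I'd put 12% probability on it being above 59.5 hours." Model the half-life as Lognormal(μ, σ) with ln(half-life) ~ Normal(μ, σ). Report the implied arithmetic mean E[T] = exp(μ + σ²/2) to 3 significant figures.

If T ~ Lognormal(μ,σ) then ln T ~ Normal(μ,σ), so the p-quantile of ln T is μ + z_p·σ.
ln(41.4) = 3.723 and ln(59.5) = 4.086; z_{0.5} = 0, z_{0.88} = 1.175.
σ = (4.086 − 3.723)/(1.175 − (0)) = 0.309.
μ = 3.723 − (0)·0.309 = 3.723.
E[T] = exp(μ + σ²/2) = exp(3.723 + 0.0476) = 43.4 hours.

E[T] ≈ 43.4 hours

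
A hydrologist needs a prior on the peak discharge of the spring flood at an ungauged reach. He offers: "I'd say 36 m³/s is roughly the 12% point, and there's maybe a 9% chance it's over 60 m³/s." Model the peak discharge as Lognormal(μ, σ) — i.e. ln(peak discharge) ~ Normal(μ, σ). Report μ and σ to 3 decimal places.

μ ≈ 3.822, σ ≈ 0.203

If T ~ Lognormal(μ,σ) then ln T ~ Normal(μ,σ), so the p-quantile of ln T is μ + z_p·σ.
ln(36) = 3.584 and ln(60) = 4.094; z_{0.12} = -1.175, z_{0.91} = 1.341.
σ = (4.094 − 3.584)/(1.341 − (-1.175)) = 0.203.
μ = 3.584 − (-1.175)·0.203 = 3.822.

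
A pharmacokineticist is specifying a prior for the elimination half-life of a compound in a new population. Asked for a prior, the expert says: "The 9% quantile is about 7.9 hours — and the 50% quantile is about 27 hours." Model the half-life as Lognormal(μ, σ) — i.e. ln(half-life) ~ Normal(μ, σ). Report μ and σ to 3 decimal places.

μ ≈ 3.296, σ ≈ 0.917

If T ~ Lognormal(μ,σ) then ln T ~ Normal(μ,σ), so the p-quantile of ln T is μ + z_p·σ.
ln(7.9) = 2.067 and ln(27) = 3.296; z_{0.09} = -1.341, z_{0.5} = 0.
σ = (3.296 − 2.067)/(0 − (-1.341)) = 0.917.
μ = 2.067 − (-1.341)·0.917 = 3.296.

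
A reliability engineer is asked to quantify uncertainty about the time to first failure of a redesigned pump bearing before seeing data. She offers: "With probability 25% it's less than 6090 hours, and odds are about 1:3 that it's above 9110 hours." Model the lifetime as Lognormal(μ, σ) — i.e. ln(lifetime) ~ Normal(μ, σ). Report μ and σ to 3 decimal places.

μ ≈ 8.916, σ ≈ 0.299

If T ~ Lognormal(μ,σ) then ln T ~ Normal(μ,σ), so the p-quantile of ln T is μ + z_p·σ.
ln(6090) = 8.714 and ln(9110) = 9.117; z_{0.25} = -0.6745, z_{0.75} = 0.6745.
σ = (9.117 − 8.714)/(0.6745 − (-0.6745)) = 0.299.
μ = 8.714 − (-0.6745)·0.299 = 8.916.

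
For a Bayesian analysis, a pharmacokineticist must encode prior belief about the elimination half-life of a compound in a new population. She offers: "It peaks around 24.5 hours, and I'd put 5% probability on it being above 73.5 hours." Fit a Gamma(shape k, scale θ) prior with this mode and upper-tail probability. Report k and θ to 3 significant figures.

k ≈ 3.2, θ ≈ 11.2

Gamma(k,θ) with k>1 has mode (k−1)θ, so θ = 24.5/(k−1).
Need P(X < 73.5) = 0.95 with θ tied to k this way. Start at k = 2, θ = 24.5: P(X<73.5) ≈ 0.801.
Too low — raise k to concentrate. Iterating converges to k ≈ 3.2.
Then θ = 24.5/(3.2−1) ≈ 11.2.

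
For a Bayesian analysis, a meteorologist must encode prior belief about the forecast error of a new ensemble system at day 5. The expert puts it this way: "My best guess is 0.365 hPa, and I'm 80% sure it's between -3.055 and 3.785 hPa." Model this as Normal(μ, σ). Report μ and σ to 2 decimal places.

μ = 0.36, σ = 2.67

A symmetric 80% interval runs μ ± z·σ with z = 1.282.
Half-width = 3.42, so σ = 3.42/1.282 = 2.67.
μ is the stated best guess, 0.36.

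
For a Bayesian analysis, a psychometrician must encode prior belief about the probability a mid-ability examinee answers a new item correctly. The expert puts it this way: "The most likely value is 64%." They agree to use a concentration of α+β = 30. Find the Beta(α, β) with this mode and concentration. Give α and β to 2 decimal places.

α = 18.92, β = 11.08

For α,β > 1 the Beta mode is (α−1)/(α+β−2). With α+β = 30, the mode is (α−1)/28.
Set (α−1)/28 = 0.64 → α = 1 + 0.64·28 = 18.92.
β = 30 − α = 11.08.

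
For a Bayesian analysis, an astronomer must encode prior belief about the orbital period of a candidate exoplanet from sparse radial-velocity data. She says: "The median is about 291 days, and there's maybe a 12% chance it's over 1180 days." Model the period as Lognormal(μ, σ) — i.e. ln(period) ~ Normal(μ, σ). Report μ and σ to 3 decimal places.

μ ≈ 5.673, σ ≈ 1.191

If T ~ Lognormal(μ,σ) then ln T ~ Normal(μ,σ), so the p-quantile of ln T is μ + z_p·σ.
ln(291) = 5.673 and ln(1180) = 7.073; z_{0.5} = 0, z_{0.88} = 1.175.
σ = (7.073 − 5.673)/(1.175 − (0)) = 1.191.
μ = 5.673 − (0)·1.191 = 5.673.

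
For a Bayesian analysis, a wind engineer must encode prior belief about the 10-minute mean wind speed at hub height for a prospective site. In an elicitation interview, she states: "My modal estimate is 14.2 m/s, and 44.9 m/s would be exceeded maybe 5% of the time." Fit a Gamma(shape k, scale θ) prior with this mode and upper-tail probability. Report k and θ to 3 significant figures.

Gamma(k,θ) with k>1 has mode (k−1)θ, so θ = 14.2/(k−1).
Need P(X < 44.9) = 0.95 with θ tied to k this way. Start at k = 2, θ = 14.2: P(X<44.9) ≈ 0.824.
Too low — raise k to concentrate. Iterating converges to k ≈ 2.98.
Then θ = 14.2/(2.98−1) ≈ 7.16.

k ≈ 2.98, θ ≈ 7.16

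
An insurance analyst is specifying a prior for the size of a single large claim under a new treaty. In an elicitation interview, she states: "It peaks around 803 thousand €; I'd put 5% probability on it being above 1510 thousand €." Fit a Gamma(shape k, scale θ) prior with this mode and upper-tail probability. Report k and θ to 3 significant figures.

k ≈ 7.97, θ ≈ 115

Gamma(k,θ) with k>1 has mode (k−1)θ, so θ = 803/(k−1).
Need P(X < 1510) = 0.95 with θ tied to k this way. Start at k = 2, θ = 803: P(X<1510) ≈ 0.561.
Too low — raise k to concentrate. Iterating converges to k ≈ 7.97.
Then θ = 803/(7.97−1) ≈ 115.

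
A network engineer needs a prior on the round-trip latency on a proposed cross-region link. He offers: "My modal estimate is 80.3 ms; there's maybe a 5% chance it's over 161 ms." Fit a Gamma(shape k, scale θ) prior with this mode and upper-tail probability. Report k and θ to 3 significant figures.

k ≈ 6.73, θ ≈ 14

Gamma(k,θ) with k>1 has mode (k−1)θ, so θ = 80.3/(k−1).
Need P(X < 161) = 0.95 with θ tied to k this way. Start at k = 2, θ = 80.3: P(X<161) ≈ 0.595.
Too low — raise k to concentrate. Iterating converges to k ≈ 6.73.
Then θ = 80.3/(6.73−1) ≈ 14.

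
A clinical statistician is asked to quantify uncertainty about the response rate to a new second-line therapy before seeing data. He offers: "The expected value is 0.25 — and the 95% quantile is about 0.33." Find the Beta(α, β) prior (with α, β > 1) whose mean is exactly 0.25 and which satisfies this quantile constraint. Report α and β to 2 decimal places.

With mean 0.25 fixed, write α = 0.25s, β = 0.75s where s = α+β.
Need P(θ < 0.33) = 0.95 under Beta(0.25s, 0.75s). Normal approximation: (q−m)/√(m(1−m)/s) ≈ z_{0.95} = 1.64, so s ≈ 0.25·0.75·(1.64)²/(0.33−0.25)² = 79.3.
At s = 79.3: P(θ<0.33) ≈ 0.944. Adjusting to match 0.95 gives s ≈ 85.17.
So α = 0.25·85.17 ≈ 21.29, β = 0.75·85.17 ≈ 63.88.

α ≈ 21.29, β ≈ 63.88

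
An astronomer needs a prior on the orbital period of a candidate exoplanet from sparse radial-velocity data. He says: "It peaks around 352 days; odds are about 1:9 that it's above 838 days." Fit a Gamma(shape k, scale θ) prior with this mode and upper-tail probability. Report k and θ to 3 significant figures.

k ≈ 3.56, θ ≈ 138

Gamma(k,θ) with k>1 has mode (k−1)θ, so θ = 352/(k−1).
Need P(X < 838) = 0.9 with θ tied to k this way. Start at k = 2, θ = 352: P(X<838) ≈ 0.687.
Too low — raise k to concentrate. Iterating converges to k ≈ 3.56.
Then θ = 352/(3.56−1) ≈ 138.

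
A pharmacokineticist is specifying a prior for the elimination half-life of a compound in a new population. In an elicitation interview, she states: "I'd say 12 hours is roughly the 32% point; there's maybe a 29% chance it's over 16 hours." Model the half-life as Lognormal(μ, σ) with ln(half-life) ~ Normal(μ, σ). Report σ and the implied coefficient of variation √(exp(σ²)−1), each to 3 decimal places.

If T ~ Lognormal(μ,σ) then ln T ~ Normal(μ,σ), so the p-quantile of ln T is μ + z_p·σ.
ln(12) = 2.485 and ln(16) = 2.773; z_{0.32} = -0.4677, z_{0.71} = 0.5534.
σ = (2.773 − 2.485)/(0.5534 − (-0.4677)) = 0.282.
μ = 2.485 − (-0.4677)·0.282 = 2.617.
CV = √(exp(σ²)−1) = √(exp(0.0794)−1) = 0.287.

σ ≈ 0.282, CV ≈ 0.287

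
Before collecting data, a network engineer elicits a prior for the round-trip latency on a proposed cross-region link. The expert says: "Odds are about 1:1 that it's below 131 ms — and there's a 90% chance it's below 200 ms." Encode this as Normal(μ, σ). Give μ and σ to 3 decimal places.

The p-quantile of Normal(μ,σ) is μ + z_p·σ, with z_{0.5} = 0 and z_{0.9} = 1.282.
Eliminate σ: μ = (z₂·x₁ − z₁·x₂)/(z₂ − z₁) = (1.282·131 − (0)·200)/1.282 = 131.000.
Then σ = (x₂ − x₁)/(z₂ − z₁) = (200 − 131)/1.282 = 53.841.

μ = 131.000, σ = 53.841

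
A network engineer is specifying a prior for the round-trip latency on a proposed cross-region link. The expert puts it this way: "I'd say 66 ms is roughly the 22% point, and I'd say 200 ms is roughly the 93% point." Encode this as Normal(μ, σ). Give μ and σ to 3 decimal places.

μ = 112.030, σ = 59.609

For Normal(μ,σ), the p-quantile is μ + z_p·σ. Here z_{0.22} = -0.7722, z_{0.93} = 1.476.
So 66 = μ − 0.7722σ and 200 = μ + 1.476σ.
Subtracting: σ = (200 − 66)/(1.476 − (-0.7722)) = 59.609.
Then μ = 66 − (-0.7722)·59.609 = 112.030.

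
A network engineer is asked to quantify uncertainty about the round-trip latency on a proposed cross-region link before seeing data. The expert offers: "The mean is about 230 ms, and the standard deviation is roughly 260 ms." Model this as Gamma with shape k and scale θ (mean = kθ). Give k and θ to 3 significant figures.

k ≈ 0.783, θ ≈ 294

For Gamma(k, scale θ): mean = kθ, variance = kθ², so CV = 1/√k.
CV = SD/mean = 260/230 = 1.13, hence k = 1/CV² = 0.783.
Then θ = mean/k = 230/0.783 = 294.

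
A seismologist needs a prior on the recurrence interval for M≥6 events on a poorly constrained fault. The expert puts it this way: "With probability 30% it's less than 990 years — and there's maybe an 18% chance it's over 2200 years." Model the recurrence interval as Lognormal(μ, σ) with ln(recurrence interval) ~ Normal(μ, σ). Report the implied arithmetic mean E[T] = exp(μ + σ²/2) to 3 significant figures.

E[T] ≈ 1540 years

If T ~ Lognormal(μ,σ) then ln T ~ Normal(μ,σ), so the p-quantile of ln T is μ + z_p·σ.
ln(990) = 6.898 and ln(2200) = 7.696; z_{0.3} = -0.5244, z_{0.82} = 0.9154.
σ = (7.696 − 6.898)/(0.9154 − (-0.5244)) = 0.555.
μ = 6.898 − (-0.5244)·0.555 = 7.189.
E[T] = exp(μ + σ²/2) = exp(7.189 + 0.1538) = 1540 years.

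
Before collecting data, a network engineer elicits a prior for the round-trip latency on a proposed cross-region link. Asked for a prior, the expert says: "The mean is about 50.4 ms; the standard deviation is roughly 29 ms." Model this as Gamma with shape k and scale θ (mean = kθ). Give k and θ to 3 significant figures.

For Gamma(k, scale θ): mean = kθ, variance = kθ², so CV = 1/√k.
CV = SD/mean = 29/50.4 = 0.5754, hence k = 1/CV² = 3.02.
Then θ = mean/k = 50.4/3.02 = 16.7.

k ≈ 3.02, θ ≈ 16.7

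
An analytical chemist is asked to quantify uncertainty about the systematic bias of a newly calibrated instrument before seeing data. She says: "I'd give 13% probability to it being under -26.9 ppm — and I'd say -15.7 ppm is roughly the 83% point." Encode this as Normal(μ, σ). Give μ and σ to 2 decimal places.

The p-quantile of Normal(μ,σ) is μ + z_p·σ, with z_{0.13} = -1.126 and z_{0.83} = 0.9542.
Eliminate σ: μ = (z₂·x₁ − z₁·x₂)/(z₂ − z₁) = (0.9542·-26.9 − (-1.126)·-15.7)/2.081 = -20.84.
Then σ = (x₂ − x₁)/(z₂ − z₁) = (-15.7 − -26.9)/2.081 = 5.38.

μ = -20.84, σ = 5.38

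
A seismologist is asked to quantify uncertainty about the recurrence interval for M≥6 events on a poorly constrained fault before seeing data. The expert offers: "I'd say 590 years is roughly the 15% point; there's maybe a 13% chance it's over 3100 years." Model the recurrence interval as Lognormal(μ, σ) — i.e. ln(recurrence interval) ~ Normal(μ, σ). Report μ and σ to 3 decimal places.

μ ≈ 7.175, σ ≈ 0.767

If T ~ Lognormal(μ,σ) then ln T ~ Normal(μ,σ), so the p-quantile of ln T is μ + z_p·σ.
ln(590) = 6.38 and ln(3100) = 8.039; z_{0.15} = -1.036, z_{0.87} = 1.126.
σ = (8.039 − 6.38)/(1.126 − (-1.036)) = 0.767.
μ = 6.38 − (-1.036)·0.767 = 7.175.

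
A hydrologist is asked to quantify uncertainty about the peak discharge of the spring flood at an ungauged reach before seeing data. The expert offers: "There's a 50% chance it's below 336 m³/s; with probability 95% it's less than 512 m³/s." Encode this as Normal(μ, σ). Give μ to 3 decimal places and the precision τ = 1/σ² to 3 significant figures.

μ = 336.000, τ = 8.73e-05

The p-quantile of Normal(μ,σ) is μ + z_p·σ, with z_{0.5} = 0 and z_{0.95} = 1.645.
Eliminate σ: μ = (z₂·x₁ − z₁·x₂)/(z₂ − z₁) = (1.645·336 − (0)·512)/1.645 = 336.000.
Then σ = (x₂ − x₁)/(z₂ − z₁) = (512 − 336)/1.645 = 107.000.
Precision τ = 1/σ² = 1/107² = 8.73e-05.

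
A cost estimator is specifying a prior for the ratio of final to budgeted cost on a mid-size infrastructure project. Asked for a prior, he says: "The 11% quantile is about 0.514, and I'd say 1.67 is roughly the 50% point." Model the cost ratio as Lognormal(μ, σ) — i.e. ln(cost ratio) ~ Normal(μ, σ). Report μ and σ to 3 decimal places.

μ ≈ 0.513, σ ≈ 0.961

If T ~ Lognormal(μ,σ) then ln T ~ Normal(μ,σ), so the p-quantile of ln T is μ + z_p·σ.
ln(0.514) = -0.6655 and ln(1.67) = 0.5128; z_{0.11} = -1.227, z_{0.5} = 0.
σ = (0.5128 − -0.6655)/(0 − (-1.227)) = 0.961.
μ = -0.6655 − (-1.227)·0.961 = 0.513.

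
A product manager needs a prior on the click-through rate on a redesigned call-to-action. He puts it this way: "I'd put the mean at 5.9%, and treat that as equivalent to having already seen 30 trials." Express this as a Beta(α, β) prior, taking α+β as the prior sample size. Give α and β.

α = 1.77, β = 28.23

Under the effective-sample-size interpretation, Beta(α, β) has prior mean α/(α+β) and prior sample size α+β.
So α+β = 30 and α/(α+β) = 0.059, giving α = 0.059·30 = 1.77 and β = 30 − 1.77 = 28.23.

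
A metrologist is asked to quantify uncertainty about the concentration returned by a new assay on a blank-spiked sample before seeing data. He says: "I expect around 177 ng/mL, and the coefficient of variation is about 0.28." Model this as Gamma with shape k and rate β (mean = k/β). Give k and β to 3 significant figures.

For Gamma(k, rate β): mean = k/β, variance = k/β², so CV = 1/√k.
CV = 0.28, hence k = 1/CV² = 12.8.
Then β = k/mean = 12.8/177 = 0.0721.

k ≈ 12.8, β ≈ 0.0721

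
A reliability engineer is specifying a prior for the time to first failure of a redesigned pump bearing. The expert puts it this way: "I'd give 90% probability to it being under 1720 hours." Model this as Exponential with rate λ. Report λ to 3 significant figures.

P(T < 1720.0) = 1 − e^(−λ·1720.0) = 0.9, so λ = −ln(1−0.9)/1720.0 = −ln(0.1)/1720.0 = 0.00134.

λ ≈ 0.00134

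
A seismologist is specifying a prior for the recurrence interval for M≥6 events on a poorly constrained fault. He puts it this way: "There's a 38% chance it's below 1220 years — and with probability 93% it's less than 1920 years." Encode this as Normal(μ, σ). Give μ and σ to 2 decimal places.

μ = 1340.05, σ = 392.98

For Normal(μ,σ), the p-quantile is μ + z_p·σ. Here z_{0.38} = -0.3055, z_{0.93} = 1.476.
So 1220 = μ − 0.3055σ and 1920 = μ + 1.476σ.
Subtracting: σ = (1920 − 1220)/(1.476 − (-0.3055)) = 392.98.
Then μ = 1220 − (-0.3055)·392.98 = 1340.05.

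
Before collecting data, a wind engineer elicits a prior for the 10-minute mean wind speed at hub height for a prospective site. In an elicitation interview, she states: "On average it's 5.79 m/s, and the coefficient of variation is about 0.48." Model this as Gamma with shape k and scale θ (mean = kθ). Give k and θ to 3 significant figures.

k ≈ 4.34, θ ≈ 1.33

For Gamma(k, scale θ): mean = kθ, variance = kθ², so CV = 1/√k.
CV = 0.48, hence k = 1/CV² = 4.34.
Then θ = mean/k = 5.79/4.34 = 1.33.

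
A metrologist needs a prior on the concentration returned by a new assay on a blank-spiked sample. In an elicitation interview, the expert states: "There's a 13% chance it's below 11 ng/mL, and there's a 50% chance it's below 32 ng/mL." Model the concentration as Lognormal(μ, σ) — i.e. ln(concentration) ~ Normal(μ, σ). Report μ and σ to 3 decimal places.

If T ~ Lognormal(μ,σ) then ln T ~ Normal(μ,σ), so the p-quantile of ln T is μ + z_p·σ.
ln(11) = 2.398 and ln(32) = 3.466; z_{0.13} = -1.126, z_{0.5} = 0.
σ = (3.466 − 2.398)/(0 − (-1.126)) = 0.948.
μ = 2.398 − (-1.126)·0.948 = 3.466.

μ ≈ 3.466, σ ≈ 0.948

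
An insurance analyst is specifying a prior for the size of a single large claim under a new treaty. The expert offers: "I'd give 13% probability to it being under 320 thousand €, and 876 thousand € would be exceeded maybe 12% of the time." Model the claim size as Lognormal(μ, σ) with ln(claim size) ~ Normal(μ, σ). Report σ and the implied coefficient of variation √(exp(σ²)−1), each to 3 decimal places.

If T ~ Lognormal(μ,σ) then ln T ~ Normal(μ,σ), so the p-quantile of ln T is μ + z_p·σ.
ln(320) = 5.768 and ln(876) = 6.775; z_{0.13} = -1.126, z_{0.88} = 1.175.
σ = (6.775 − 5.768)/(1.175 − (-1.126)) = 0.438.
μ = 5.768 − (-1.126)·0.438 = 6.261.
CV = √(exp(σ²)−1) = √(exp(0.1915)−1) = 0.459.

σ ≈ 0.438, CV ≈ 0.459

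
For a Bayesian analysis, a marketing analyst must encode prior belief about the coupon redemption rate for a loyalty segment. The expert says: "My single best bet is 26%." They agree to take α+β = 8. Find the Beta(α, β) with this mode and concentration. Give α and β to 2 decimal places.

α = 2.56, β = 5.44

For α,β > 1 the Beta mode is (α−1)/(α+β−2). With α+β = 8, the mode is (α−1)/6.
Set (α−1)/6 = 0.26 → α = 1 + 0.26·6 = 2.56.
β = 8 − α = 5.44.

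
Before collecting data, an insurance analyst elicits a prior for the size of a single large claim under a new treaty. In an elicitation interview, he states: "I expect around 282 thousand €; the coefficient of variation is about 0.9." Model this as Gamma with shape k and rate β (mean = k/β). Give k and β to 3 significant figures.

For Gamma(k, rate β): mean = k/β, variance = k/β², so CV = 1/√k.
CV = 0.9, hence k = 1/CV² = 1.23.
Then β = k/mean = 1.23/282 = 0.00438.

k ≈ 1.23, β ≈ 0.00438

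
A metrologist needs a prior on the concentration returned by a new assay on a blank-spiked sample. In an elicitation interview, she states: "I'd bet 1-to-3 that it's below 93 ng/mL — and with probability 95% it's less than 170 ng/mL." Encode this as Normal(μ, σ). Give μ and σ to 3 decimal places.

The p-quantile of Normal(μ,σ) is μ + z_p·σ, with z_{0.25} = -0.6745 and z_{0.95} = 1.645.
Eliminate σ: μ = (z₂·x₁ − z₁·x₂)/(z₂ − z₁) = (1.645·93 − (-0.6745)·170)/2.319 = 115.392.
Then σ = (x₂ − x₁)/(z₂ − z₁) = (170 − 93)/2.319 = 33.199.

μ = 115.392, σ = 33.199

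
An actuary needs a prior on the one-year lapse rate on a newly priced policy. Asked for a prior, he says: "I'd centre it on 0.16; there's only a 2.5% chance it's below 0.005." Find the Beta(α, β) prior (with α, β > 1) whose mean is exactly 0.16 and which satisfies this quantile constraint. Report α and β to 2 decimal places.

α ≈ 1.01, β ≈ 5.32

With mean 0.16 fixed, write α = 0.16s, β = 0.84s where s = α+β.
Need P(θ < 0.005) = 0.025 under Beta(0.16s, 0.84s). Normal approximation: (q−m)/√(m(1−m)/s) ≈ z_{0.025} = -1.96, so s ≈ 0.16·0.84·(-1.96)²/(0.005−0.16)² = 21.5.
At s = 21.5: P(θ<0.005) ≈ 0.000. Adjusting to match 0.025 gives s ≈ 6.33.
So α = 0.16·6.33 ≈ 1.01, β = 0.84·6.33 ≈ 5.32.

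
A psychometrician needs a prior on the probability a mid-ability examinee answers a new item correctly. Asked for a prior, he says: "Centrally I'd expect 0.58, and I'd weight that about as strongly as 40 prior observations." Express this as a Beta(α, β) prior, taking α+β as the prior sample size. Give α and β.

α = 23.2, β = 16.8

Under the effective-sample-size interpretation, Beta(α, β) has prior mean α/(α+β) and prior sample size α+β.
So α+β = 40 and α/(α+β) = 0.58, giving α = 0.58·40 = 23.2 and β = 40 − 23.2 = 16.8.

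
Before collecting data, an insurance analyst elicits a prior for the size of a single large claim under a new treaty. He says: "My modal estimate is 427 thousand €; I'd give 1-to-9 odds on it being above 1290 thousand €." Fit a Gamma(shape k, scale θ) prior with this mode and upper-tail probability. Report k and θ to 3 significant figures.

k ≈ 2.55, θ ≈ 275

Gamma(k,θ) with k>1 has mode (k−1)θ, so θ = 427/(k−1).
Need P(X < 1290) = 0.9 with θ tied to k this way. Start at k = 2, θ = 427: P(X<1290) ≈ 0.804.
Too low — raise k to concentrate. Iterating converges to k ≈ 2.55.
Then θ = 427/(2.55−1) ≈ 275.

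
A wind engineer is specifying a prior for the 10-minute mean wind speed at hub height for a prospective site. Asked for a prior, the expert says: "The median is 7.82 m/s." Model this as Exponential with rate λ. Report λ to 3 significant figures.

Exponential median = ln 2 / λ, so λ = ln 2 / 7.82 = 0.0886.

λ ≈ 0.0886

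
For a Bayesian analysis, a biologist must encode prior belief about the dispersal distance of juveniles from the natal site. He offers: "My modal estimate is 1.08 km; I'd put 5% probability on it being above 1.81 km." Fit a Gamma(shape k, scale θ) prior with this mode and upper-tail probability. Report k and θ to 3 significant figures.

Gamma(k,θ) with k>1 has mode (k−1)θ, so θ = 1.08/(k−1).
Need P(X < 1.81) = 0.95 with θ tied to k this way. Start at k = 2, θ = 1.08: P(X<1.81) ≈ 0.499.
Too low — raise k to concentrate. Iterating converges to k ≈ 11.5.
Then θ = 1.08/(11.5−1) ≈ 0.103.

k ≈ 11.5, θ ≈ 0.103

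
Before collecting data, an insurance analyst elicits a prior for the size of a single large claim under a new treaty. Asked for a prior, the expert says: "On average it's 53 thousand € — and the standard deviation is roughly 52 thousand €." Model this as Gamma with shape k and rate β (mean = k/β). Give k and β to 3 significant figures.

k ≈ 1.04, β ≈ 0.0196

For Gamma(k, rate β): mean = k/β, variance = k/β², so CV = 1/√k.
CV = SD/mean = 52/53 = 0.9811, hence k = 1/CV² = 1.04.
Then β = k/mean = 1.04/53 = 0.0196.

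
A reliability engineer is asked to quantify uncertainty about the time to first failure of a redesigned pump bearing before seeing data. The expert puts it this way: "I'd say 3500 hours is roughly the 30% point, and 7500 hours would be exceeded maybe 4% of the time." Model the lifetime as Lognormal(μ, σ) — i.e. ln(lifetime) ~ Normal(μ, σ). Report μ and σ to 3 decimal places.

μ ≈ 8.336, σ ≈ 0.335

If T ~ Lognormal(μ,σ) then ln T ~ Normal(μ,σ), so the p-quantile of ln T is μ + z_p·σ.
ln(3500) = 8.161 and ln(7500) = 8.923; z_{0.3} = -0.5244, z_{0.96} = 1.751.
σ = (8.923 − 8.161)/(1.751 − (-0.5244)) = 0.335.
μ = 8.161 − (-0.5244)·0.335 = 8.336.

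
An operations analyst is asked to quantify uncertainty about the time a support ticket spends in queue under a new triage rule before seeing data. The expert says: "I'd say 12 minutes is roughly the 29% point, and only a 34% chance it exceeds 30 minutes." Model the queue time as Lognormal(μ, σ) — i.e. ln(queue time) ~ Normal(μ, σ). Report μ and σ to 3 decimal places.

μ ≈ 3.010, σ ≈ 0.949

If T ~ Lognormal(μ,σ) then ln T ~ Normal(μ,σ), so the p-quantile of ln T is μ + z_p·σ.
ln(12) = 2.485 and ln(30) = 3.401; z_{0.29} = -0.5534, z_{0.66} = 0.4125.
σ = (3.401 − 2.485)/(0.4125 − (-0.5534)) = 0.949.
μ = 2.485 − (-0.5534)·0.949 = 3.010.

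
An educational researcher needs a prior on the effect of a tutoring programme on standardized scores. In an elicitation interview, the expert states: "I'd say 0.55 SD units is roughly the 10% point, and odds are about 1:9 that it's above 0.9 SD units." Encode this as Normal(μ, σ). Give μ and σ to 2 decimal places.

μ = 0.73, σ = 0.14

The p-quantile of Normal(μ,σ) is μ + z_p·σ, with z_{0.1} = -1.282 and z_{0.9} = 1.282.
Eliminate σ: μ = (z₂·x₁ − z₁·x₂)/(z₂ − z₁) = (1.282·0.55 − (-1.282)·0.9)/2.563 = 0.73.
Then σ = (x₂ − x₁)/(z₂ − z₁) = (0.9 − 0.55)/2.563 = 0.14.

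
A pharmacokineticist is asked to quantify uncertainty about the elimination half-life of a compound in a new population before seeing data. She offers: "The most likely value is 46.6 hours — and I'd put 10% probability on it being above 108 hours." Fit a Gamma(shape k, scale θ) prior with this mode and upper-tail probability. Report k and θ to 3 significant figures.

Gamma(k,θ) with k>1 has mode (k−1)θ, so θ = 46.6/(k−1).
Need P(X < 108) = 0.9 with θ tied to k this way. Start at k = 2, θ = 46.6: P(X<108) ≈ 0.673.
Too low — raise k to concentrate. Iterating converges to k ≈ 3.72.
Then θ = 46.6/(3.72−1) ≈ 17.1.

k ≈ 3.72, θ ≈ 17.1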